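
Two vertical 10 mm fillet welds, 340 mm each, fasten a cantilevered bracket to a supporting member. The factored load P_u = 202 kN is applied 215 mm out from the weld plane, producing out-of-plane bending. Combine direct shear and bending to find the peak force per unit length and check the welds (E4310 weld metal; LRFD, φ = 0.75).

f_max ≈ 1170 N/mm; adequate

E43XX → F_EXX = 430 MPa.
L_w = 2 × 340 = 680 mm; section modulus (unit throat) S = 2 × L²/6 = 38530 mm².
Direct shear f_v = P/L_w = 202×10³/680 = 297.1 N/mm.
Moment M = P × e = 202×10³ × 215 = 43430000 N·mm; bending f_b = M/S = 1127 N/mm.
f_max = √(f_v² + f_b²) = √(297.1² + 1127²) = 1166 N/mm.
φr_n = 0.75 × 0.6 × 430 × (0.707 × 10) = 1368 N/mm → adequate.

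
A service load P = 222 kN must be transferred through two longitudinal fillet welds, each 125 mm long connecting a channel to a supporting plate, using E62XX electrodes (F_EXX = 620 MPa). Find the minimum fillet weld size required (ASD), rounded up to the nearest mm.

Total weld length L = 250 mm.
Required throat t_e = P × Ω / (0.6 F_EXX × L) = 222 × 2.0 / (0.6 × 620 × 250 × 10⁻³) = 4.774 mm.
Required leg w = t_e / 0.707 = 6.753 mm → use 7 mm.

w = 7 mm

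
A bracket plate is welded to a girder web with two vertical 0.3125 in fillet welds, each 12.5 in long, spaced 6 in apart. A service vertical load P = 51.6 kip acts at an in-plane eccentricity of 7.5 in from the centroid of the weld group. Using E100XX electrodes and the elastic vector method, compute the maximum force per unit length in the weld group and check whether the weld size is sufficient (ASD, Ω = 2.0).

f_max ≈ 6.06 kip/in; adequate

E100XX → F_EXX = 100 ksi.
Total weld length L_w = 25 in. Treat welds as unit-width lines.
Polar moment about centroid: J = 2[d³/12 + d(b/2)²] = 2[12.5³/12 + 12.5×3²] = 550.5 in³.
Direct shear f_v = P/L_w = 51.6 / 25 = 2.064 kip/in (vertical).
Torsion M = P·e = 51.6 × 7.5 = 387 kip·in.
Critical point at (x, y) = (3, 6.25) from centroid. f_tx = M·y/J = 4.394 kip/in; f_ty = M·x/J = 2.109 kip/in.
Resultant f_max = √[f_tx² + (f_v + f_ty)²] = √[4.394² + (2.064 + 2.109)²] = 6.059 kip/in.
Capacity per unit length: r_n/Ω = (1/2.0) × 0.6 × 100 × (0.707 × 0.3125) = 6.628 kip/in.
6.059 ≤ 6.628 → adequate.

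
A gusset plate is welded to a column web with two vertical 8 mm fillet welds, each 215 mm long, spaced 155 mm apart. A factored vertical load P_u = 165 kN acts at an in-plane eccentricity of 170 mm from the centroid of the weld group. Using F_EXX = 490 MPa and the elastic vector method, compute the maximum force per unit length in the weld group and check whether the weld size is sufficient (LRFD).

Total weld length L_w = 430 mm. Treat welds as unit-width lines.
Polar moment about centroid: J = 2[d³/12 + d(b/2)²] = 2[215³/12 + 215×77.5²] = 4239000 mm³.
Direct shear f_v = P/L_w = 165×10³ / 430 = 383.7 N/mm (vertical).
Torsion M = P·e = 165×10³ × 170 = 28050000 N·mm.
Critical point at (x, y) = (77.5, 107.5) from centroid. f_tx = M·y/J = 711.3 N/mm; f_ty = M·x/J = 512.8 N/mm.
Resultant f_max = √[f_tx² + (f_v + f_ty)²] = √[711.3² + (383.7 + 512.8)²] = 1144 N/mm.
Capacity per unit length: φr_n = 0.75 × 0.6 × 490 × (0.707 × 8) = 1247 N/mm.
1144 ≤ 1247 → adequate.

f_max ≈ 1140 N/mm; adequate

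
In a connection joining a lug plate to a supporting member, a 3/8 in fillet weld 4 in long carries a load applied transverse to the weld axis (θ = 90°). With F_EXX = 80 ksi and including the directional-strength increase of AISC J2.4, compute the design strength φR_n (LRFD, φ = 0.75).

φR_n ≈ 57.3 kip

t_e = 0.707 × 0.375 = 0.2651 in; A_we = 0.2651 × 4 = 1.06 in².
Directional factor: 1.0 + 0.5 sin^1.5(90°) = 1.5.
F_nw = 0.6 × 80 × 1.5 = 72 ksi.
φR_n = 0.75 × 72 × 1.06 = 57.27 kip.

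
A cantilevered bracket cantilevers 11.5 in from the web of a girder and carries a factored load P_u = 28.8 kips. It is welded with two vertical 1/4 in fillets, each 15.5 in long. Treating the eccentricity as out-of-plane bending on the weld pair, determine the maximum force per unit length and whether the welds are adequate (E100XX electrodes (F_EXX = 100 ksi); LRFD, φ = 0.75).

L_w = 2 × 15.5 = 31 in; section modulus (unit throat) S = 2 × L²/6 = 80.08 in².
Direct shear f_v = P/L_w = 28.8/31 = 0.929 kip/in.
Moment M = P × e = 28.8 × 11.5 = 331.2 kip·in; bending f_b = M/S = 4.136 kip/in.
f_max = √(f_v² + f_b²) = √(0.929² + 4.136²) = 4.239 kip/in.
φr_n = 0.75 × 0.6 × 100 × (0.707 × 0.25) = 7.954 kip/in → adequate.

f_max ≈ 4.24 kip/in; adequate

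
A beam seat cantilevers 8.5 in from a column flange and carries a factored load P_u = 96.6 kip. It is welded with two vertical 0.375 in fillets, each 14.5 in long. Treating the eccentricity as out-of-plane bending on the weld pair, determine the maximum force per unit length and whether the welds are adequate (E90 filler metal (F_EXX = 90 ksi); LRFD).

L_w = 2 × 14.5 = 29 in; section modulus (unit throat) S = 2 × L²/6 = 70.08 in².
Direct shear f_v = P/L_w = 96.6/29 = 3.331 kip/in.
Moment M = P × e = 96.6 × 8.5 = 821.1 kip·in; bending f_b = M/S = 11.72 kip/in.
f_max = √(f_v² + f_b²) = √(3.331² + 11.72²) = 12.18 kip/in.
φr_n = 0.75 × 0.6 × 90 × (0.707 × 0.375) = 10.74 kip/in → NOT adequate.

f_max ≈ 12.2 kip/in; NOT adequate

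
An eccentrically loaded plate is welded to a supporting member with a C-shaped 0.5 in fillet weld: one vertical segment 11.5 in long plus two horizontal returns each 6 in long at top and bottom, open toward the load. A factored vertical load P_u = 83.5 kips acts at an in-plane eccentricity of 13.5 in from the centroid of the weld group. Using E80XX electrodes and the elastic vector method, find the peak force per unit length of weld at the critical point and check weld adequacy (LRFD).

E80XX → F_EXX = 80 ksi.
Total weld length L_w = 23.5 in. Treat welds as unit-width lines.
Centroid: x̄ = 2×6×3 / 23.5 = 1.532 in from the vertical weld.
Polar moment about centroid: J = I_x + I_y = [11.5³/12 + 2×6×5.75²] + [11.5×1.532² + 2(6³/12 + 6×1.468²)] = 612.3 in³.
Direct shear f_v = P/L_w = 83.5 / 23.5 = 3.553 kip/in (vertical).
Torsion M = P·e = 83.5 × 13.5 = 1127.2 kip·in.
Critical point at (x, y) = (4.468, 5.75) from centroid. f_tx = M·y/J = 10.59 kip/in; f_ty = M·x/J = 8.225 kip/in.
Resultant f_max = √[f_tx² + (f_v + f_ty)²] = √[10.59² + (3.553 + 8.225)²] = 15.84 kip/in.
Capacity per unit length: φr_n = 0.75 × 0.6 × 80 × (0.707 × 0.5) = 12.73 kip/in.
15.84 > 12.73 → NOT adequate.

f_max ≈ 15.8 kip/in; NOT adequate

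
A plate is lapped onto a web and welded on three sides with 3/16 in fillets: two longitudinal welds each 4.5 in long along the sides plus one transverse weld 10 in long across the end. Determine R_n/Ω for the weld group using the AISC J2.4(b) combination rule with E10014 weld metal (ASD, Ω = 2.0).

E100XX → F_EXX = 100 ksi.
t_e = 0.707 × 0.1875 = 0.1326 in.
R_nwl = 0.6 × 100 × 0.1326 × 9 = 71.58 kip (longitudinal, 2 welds).
R_nwt = 0.6 × 100 × 0.1326 × 10 = 79.54 kip (transverse, base value).
(i) R_nwl + R_nwt = 151.1 kip; (ii) 0.85 R_nwl + 1.5 R_nwt = 180.2 kip.
R_n = max = 180.2 kip [governs: (ii)]; R_n/Ω = 90.08 kip.

R_n/Ω ≈ 90.1 kip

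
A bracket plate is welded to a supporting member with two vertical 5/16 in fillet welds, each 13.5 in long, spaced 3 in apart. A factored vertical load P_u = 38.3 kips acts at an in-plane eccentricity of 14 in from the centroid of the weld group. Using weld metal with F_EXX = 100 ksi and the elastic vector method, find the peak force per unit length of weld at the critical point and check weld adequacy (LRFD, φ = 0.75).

f_max ≈ 8.3 kip/in; adequate

Total weld length L_w = 27 in. Treat welds as unit-width lines.
Polar moment about centroid: J = 2[d³/12 + d(b/2)²] = 2[13.5³/12 + 13.5×1.5²] = 470.8 in³.
Direct shear f_v = P/L_w = 38.3 / 27 = 1.419 kip/in (vertical).
Torsion M = P·e = 38.3 × 14 = 536.2 kip·in.
Critical point at (x, y) = (1.5, 6.75) from centroid. f_tx = M·y/J = 7.687 kip/in; f_ty = M·x/J = 1.708 kip/in.
Resultant f_max = √[f_tx² + (f_v + f_ty)²] = √[7.687² + (1.419 + 1.708)²] = 8.299 kip/in.
Capacity per unit length: φr_n = 0.75 × 0.6 × 100 × (0.707 × 0.3125) = 9.942 kip/in.
8.299 ≤ 9.942 → adequate.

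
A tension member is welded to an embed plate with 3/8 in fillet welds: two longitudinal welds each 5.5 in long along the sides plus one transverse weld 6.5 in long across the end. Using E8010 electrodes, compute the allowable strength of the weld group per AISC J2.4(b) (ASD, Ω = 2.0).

R_n/Ω ≈ 122 kip

E80XX → F_EXX = 80 ksi.
t_e = 0.707 × 0.375 = 0.2651 in.
R_nwl = 0.6 × 80 × 0.2651 × 11 = 140 kip (longitudinal, 2 welds).
R_nwt = 0.6 × 80 × 0.2651 × 6.5 = 82.72 kip (transverse, base value).
(i) R_nwl + R_nwt = 222.7 kip; (ii) 0.85 R_nwl + 1.5 R_nwt = 243.1 kip.
R_n = max = 243.1 kip [governs: (ii)]; R_n/Ω = 121.5 kip.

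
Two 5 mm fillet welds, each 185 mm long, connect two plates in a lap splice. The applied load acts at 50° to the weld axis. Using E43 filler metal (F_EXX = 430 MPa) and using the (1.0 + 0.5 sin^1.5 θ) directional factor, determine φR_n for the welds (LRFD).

φR_n ≈ 338 kN

t_e = 0.707 × 5 = 3.535 mm; A_we = 3.535 × 370 = 1308 mm².
Directional factor: 1.0 + 0.5 sin^1.5(50°) = 1.335.
F_nw = 0.6 × 430 × 1.335 = 344.5 MPa.
φR_n = 0.75 × 344.5 × 1308 × 10⁻³ = 337.9 kN.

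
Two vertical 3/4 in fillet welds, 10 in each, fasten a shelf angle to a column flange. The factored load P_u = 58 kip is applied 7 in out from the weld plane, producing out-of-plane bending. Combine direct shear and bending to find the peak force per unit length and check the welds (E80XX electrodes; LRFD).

f_max ≈ 12.5 kip/in; adequate

E80XX → F_EXX = 80 ksi.
L_w = 2 × 10 = 20 in; section modulus (unit throat) S = 2 × L²/6 = 33.33 in².
Direct shear f_v = P/L_w = 58/20 = 2.9 kip/in.
Moment M = P × e = 58 × 7 = 406 kip·in; bending f_b = M/S = 12.18 kip/in.
f_max = √(f_v² + f_b²) = √(2.9² + 12.18²) = 12.52 kip/in.
φr_n = 0.75 × 0.6 × 80 × (0.707 × 0.75) = 19.09 kip/in → adequate.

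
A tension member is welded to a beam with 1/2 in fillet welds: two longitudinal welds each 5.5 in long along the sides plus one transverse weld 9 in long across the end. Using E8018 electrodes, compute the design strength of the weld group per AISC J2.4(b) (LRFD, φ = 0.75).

φR_n ≈ 291 kip

E80XX → F_EXX = 80 ksi.
t_e = 0.707 × 0.5 = 0.3535 in.
R_nwl = 0.6 × 80 × 0.3535 × 11 = 186.6 kip (longitudinal, 2 welds).
R_nwt = 0.6 × 80 × 0.3535 × 9 = 152.7 kip (transverse, base value).
(i) R_nwl + R_nwt = 339.4 kip; (ii) 0.85 R_nwl + 1.5 R_nwt = 387.7 kip.
R_n = max = 387.7 kip [governs: (ii)]; φR_n = 290.8 kip.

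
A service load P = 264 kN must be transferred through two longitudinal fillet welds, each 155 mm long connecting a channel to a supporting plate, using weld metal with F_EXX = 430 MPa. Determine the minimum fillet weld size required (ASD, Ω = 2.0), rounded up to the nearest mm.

w = 10 mm

Total weld length L = 310 mm.
Required throat t_e = P × Ω / (0.6 F_EXX × L) = 264 × 2.0 / (0.6 × 430 × 310 × 10⁻³) = 6.602 mm.
Required leg w = t_e / 0.707 = 9.338 mm → use 10 mm.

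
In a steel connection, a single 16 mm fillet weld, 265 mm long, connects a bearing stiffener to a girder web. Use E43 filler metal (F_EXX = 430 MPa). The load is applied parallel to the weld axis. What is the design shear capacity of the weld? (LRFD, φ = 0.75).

φR_n ≈ 580 kN

Effective throat t_e = 0.707 × 16 = 11.31 mm.
Total length L = 265 mm; A_we = 11.31 × 265 = 2998 mm².
F_nw = 0.6 F_EXX = 0.6 × 430 = 258 MPa.
φR_n = 0.75 × 258 × 2998 × 10⁻³ = 580.1 kN.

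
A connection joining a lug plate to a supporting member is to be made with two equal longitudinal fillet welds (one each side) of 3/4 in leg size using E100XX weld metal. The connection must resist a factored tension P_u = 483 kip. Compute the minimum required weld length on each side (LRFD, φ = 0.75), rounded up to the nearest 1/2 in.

L = 10.5 in on each side

E100XX → F_EXX = 100 ksi.
Throat t_e = 0.707 × 0.75 = 0.5302 in.
φr_n = 0.75 × 0.6 × 100 × 0.5302 = 23.86 kip/in.
L_req = P_u / φr_n = 483 / 23.86 = 20.24 in total.
Per side: 20.24 / 2 = 10.12 in.
Round up → use L = 10.5 in on each side.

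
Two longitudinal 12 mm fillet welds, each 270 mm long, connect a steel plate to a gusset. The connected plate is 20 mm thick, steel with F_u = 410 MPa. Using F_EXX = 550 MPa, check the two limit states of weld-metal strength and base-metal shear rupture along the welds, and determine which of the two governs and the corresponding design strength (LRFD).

φR_n ≈ 1130 kN (weld metal governs)

t_e = 0.707 × 12 = 8.484 mm; L = 540 mm.
Weld metal: φR_n = 0.75 × 0.6 × 550 × 8.484 × 540 × 10⁻³ = 1134 kN.
Base metal (shear rupture): φR_n = 0.75 × 0.6 × 410 × 20 × 540 × 10⁻³ = 1993 kN.
Governing: weld metal.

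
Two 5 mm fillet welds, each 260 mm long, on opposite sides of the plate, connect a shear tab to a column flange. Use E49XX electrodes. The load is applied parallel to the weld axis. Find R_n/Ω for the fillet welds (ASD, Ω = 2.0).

R_n/Ω ≈ 270 kN

E49XX → F_EXX = 490 MPa.
Effective throat t_e = 0.707 × 5 = 3.535 mm.
Total length L = 520 mm; A_we = 3.535 × 520 = 1838 mm².
F_nw = 0.6 F_EXX = 0.6 × 490 = 294 MPa.
R_n = 294 × 1838 × 10⁻³ = 540.4 kN; R_n/Ω = 540.4/2.0 = 270.2 kN.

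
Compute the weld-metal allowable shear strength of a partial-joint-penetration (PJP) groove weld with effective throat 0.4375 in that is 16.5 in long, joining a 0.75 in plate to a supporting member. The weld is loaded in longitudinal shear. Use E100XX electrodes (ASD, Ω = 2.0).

R_n/Ω ≈ 217 kips

E100XX → F_EXX = 100 ksi.
Effective throat (given) t_e = 0.4375 in.
A_we = 0.4375 × 16.5 = 7.219 in².
F_nw = 0.6 F_EXX = 60 ksi.
R_n/Ω = (60 × 7.219) / 2.0 = 216.6 kips.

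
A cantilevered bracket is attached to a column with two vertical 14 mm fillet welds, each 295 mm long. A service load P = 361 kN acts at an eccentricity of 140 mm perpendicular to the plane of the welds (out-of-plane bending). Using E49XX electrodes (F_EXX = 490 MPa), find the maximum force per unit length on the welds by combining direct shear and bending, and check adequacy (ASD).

L_w = 2 × 295 = 590 mm; section modulus (unit throat) S = 2 × L²/6 = 29010 mm².
Direct shear f_v = P/L_w = 361×10³/590 = 611.9 N/mm.
Moment M = P × e = 361×10³ × 140 = 50540000 N·mm; bending f_b = M/S = 1742 N/mm.
f_max = √(f_v² + f_b²) = √(611.9² + 1742²) = 1847 N/mm.
r_n/Ω = (1/2.0) × 0.6 × 490 × (0.707 × 14) = 1455 N/mm → NOT adequate.

f_max ≈ 1850 N/mm; NOT adequate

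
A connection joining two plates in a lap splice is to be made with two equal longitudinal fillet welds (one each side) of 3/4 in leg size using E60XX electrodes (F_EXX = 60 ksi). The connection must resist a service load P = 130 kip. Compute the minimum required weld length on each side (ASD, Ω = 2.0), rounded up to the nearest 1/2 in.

L = 7 in on each side

Throat t_e = 0.707 × 0.75 = 0.5302 in.
r_n/Ω = (0.6 × 60 × 0.5302) / 2.0 = 9.544 kip/in.
L_req = P / (r_n/Ω) = 130 / 9.544 = 13.62 in total.
Per side: 13.62 / 2 = 6.81 in.
Round up → use L = 7 in on each side.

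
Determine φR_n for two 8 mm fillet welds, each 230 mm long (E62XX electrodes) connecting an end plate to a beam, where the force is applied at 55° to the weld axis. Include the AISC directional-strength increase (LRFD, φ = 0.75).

E62XX → F_EXX = 620 MPa.
t_e = 0.707 × 8 = 5.656 mm; A_we = 5.656 × 460 = 2602 mm².
Directional factor: 1.0 + 0.5 sin^1.5(55°) = 1.371.
F_nw = 0.6 × 620 × 1.371 = 509.9 MPa.
φR_n = 0.75 × 509.9 × 2602 × 10⁻³ = 995 kN.

φR_n ≈ 995 kN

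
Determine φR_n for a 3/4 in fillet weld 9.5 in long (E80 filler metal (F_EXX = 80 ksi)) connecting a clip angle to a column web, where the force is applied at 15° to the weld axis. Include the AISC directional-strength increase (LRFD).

t_e = 0.707 × 0.75 = 0.5302 in; A_we = 0.5302 × 9.5 = 5.037 in².
Directional factor: 1.0 + 0.5 sin^1.5(15°) = 1.066.
F_nw = 0.6 × 80 × 1.066 = 51.16 ksi.
φR_n = 0.75 × 51.16 × 5.037 = 193.3 kips.

φR_n ≈ 193 kips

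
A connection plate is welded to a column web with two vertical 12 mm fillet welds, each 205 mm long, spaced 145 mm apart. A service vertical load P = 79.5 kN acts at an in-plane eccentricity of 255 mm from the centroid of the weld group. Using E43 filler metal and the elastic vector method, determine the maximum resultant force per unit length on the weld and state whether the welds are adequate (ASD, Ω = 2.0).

f_max ≈ 836 N/mm; adequate

E43XX → F_EXX = 430 MPa.
Total weld length L_w = 410 mm. Treat welds as unit-width lines.
Polar moment about centroid: J = 2[d³/12 + d(b/2)²] = 2[205³/12 + 205×72.5²] = 3591000 mm³.
Direct shear f_v = P/L_w = 79.5×10³ / 410 = 193.9 N/mm (vertical).
Torsion M = P·e = 79.5×10³ × 255 = 20272000 N·mm.
Critical point at (x, y) = (72.5, 102.5) from centroid. f_tx = M·y/J = 578.7 N/mm; f_ty = M·x/J = 409.3 N/mm.
Resultant f_max = √[f_tx² + (f_v + f_ty)²] = √[578.7² + (193.9 + 409.3)²] = 835.9 N/mm.
Capacity per unit length: r_n/Ω = (1/2.0) × 0.6 × 430 × (0.707 × 12) = 1094 N/mm.
835.9 ≤ 1094 → adequate.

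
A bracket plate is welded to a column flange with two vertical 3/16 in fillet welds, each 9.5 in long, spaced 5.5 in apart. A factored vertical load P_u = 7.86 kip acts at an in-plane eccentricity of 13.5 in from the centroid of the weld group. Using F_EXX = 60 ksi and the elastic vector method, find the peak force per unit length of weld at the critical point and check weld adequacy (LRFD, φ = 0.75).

Total weld length L_w = 19 in. Treat welds as unit-width lines.
Polar moment about centroid: J = 2[d³/12 + d(b/2)²] = 2[9.5³/12 + 9.5×2.75²] = 286.6 in³.
Direct shear f_v = P/L_w = 7.86 / 19 = 0.4137 kip/in (vertical).
Torsion M = P·e = 7.86 × 13.5 = 106.11 kip·in.
Critical point at (x, y) = (2.75, 4.75) from centroid. f_tx = M·y/J = 1.759 kip/in; f_ty = M·x/J = 1.018 kip/in.
Resultant f_max = √[f_tx² + (f_v + f_ty)²] = √[1.759² + (0.4137 + 1.018)²] = 2.268 kip/in.
Capacity per unit length: φr_n = 0.75 × 0.6 × 60 × (0.707 × 0.1875) = 3.579 kip/in.
2.268 ≤ 3.579 → adequate.

f_max ≈ 2.27 kip/in; adequate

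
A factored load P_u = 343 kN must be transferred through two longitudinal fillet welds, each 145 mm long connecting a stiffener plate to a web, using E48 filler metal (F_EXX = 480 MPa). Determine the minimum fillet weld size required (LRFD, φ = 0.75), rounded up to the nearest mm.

Total weld length L = 290 mm.
Required throat t_e = P_u / (φ × 0.6 F_EXX × L) = 343 / (0.75 × 0.6 × 480 × 290 × 10⁻³) = 5.476 mm.
Required leg w = t_e / 0.707 = 7.745 mm → use 8 mm.

w = 8 mm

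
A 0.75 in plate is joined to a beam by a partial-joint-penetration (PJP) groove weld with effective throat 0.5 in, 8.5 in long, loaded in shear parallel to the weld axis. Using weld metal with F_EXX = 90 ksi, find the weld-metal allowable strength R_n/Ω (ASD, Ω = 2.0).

Effective throat (given) t_e = 0.5 in.
A_we = 0.5 × 8.5 = 4.25 in².
F_nw = 0.6 F_EXX = 54 ksi.
R_n/Ω = (54 × 4.25) / 2.0 = 114.8 kips.

R_n/Ω ≈ 115 kips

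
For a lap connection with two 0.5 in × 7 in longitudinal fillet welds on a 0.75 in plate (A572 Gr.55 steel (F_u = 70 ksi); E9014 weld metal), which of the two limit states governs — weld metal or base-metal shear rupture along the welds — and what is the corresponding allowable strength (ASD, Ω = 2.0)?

E90XX → F_EXX = 90 ksi.
t_e = 0.707 × 0.5 = 0.3535 in; L = 14 in.
Weld metal: R_n/Ω = (1/2.0) × 0.6 × 90 × 0.3535 × 14 = 133.6 kip.
Base metal (shear rupture): R_n/Ω = (1/2.0) × 0.6 × 70 × 0.75 × 14 = 220.5 kip.
Governing: weld metal.

R_n/Ω ≈ 134 kip (weld metal governs)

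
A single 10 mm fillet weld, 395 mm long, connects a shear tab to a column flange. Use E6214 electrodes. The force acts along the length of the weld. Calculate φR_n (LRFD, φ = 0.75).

φR_n ≈ 779 kN

E62XX → F_EXX = 620 MPa.
Effective throat t_e = 0.707 × 10 = 7.07 mm.
Total length L = 395 mm; A_we = 7.07 × 395 = 2793 mm².
F_nw = 0.6 F_EXX = 0.6 × 620 = 372 MPa.
φR_n = 0.75 × 372 × 2793 × 10⁻³ = 779.1 kN.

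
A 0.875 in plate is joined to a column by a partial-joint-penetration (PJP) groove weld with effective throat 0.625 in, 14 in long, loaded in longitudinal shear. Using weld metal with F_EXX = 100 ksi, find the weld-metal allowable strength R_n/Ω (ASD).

Effective throat (given) t_e = 0.625 in.
A_we = 0.625 × 14 = 8.75 in².
F_nw = 0.6 F_EXX = 60 ksi.
R_n/Ω = (60 × 8.75) / 2.0 = 262.5 kip.

R_n/Ω ≈ 262 kip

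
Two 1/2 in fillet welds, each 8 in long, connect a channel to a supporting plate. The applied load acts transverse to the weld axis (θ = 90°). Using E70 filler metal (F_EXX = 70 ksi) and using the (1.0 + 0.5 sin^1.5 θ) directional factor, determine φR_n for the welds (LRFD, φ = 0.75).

t_e = 0.707 × 0.5 = 0.3535 in; A_we = 0.3535 × 16 = 5.656 in².
Directional factor: 1.0 + 0.5 sin^1.5(90°) = 1.5.
F_nw = 0.6 × 70 × 1.5 = 63 ksi.
φR_n = 0.75 × 63 × 5.656 = 267.2 kip.

φR_n ≈ 267 kip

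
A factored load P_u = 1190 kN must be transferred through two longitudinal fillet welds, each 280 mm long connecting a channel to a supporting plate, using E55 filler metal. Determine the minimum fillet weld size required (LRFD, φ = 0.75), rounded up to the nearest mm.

w = 13 mm

E55XX → F_EXX = 550 MPa.
Total weld length L = 560 mm.
Required throat t_e = P_u / (φ × 0.6 F_EXX × L) = 1190 / (0.75 × 0.6 × 550 × 560 × 10⁻³) = 8.586 mm.
Required leg w = t_e / 0.707 = 12.14 mm → use 13 mm.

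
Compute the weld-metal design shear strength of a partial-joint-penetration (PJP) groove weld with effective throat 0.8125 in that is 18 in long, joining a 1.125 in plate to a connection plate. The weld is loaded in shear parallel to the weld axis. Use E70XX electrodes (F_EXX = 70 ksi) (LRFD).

Effective throat (given) t_e = 0.8125 in.
A_we = 0.8125 × 18 = 14.62 in².
F_nw = 0.6 F_EXX = 42 ksi.
φR_n = 0.75 × 42 × 14.62 = 460.7 kip.

φR_n ≈ 461 kip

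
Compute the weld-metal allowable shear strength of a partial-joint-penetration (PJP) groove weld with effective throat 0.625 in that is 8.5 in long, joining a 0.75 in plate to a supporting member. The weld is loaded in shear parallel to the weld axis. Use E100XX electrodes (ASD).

R_n/Ω ≈ 159 kip

E100XX → F_EXX = 100 ksi.
Effective throat (given) t_e = 0.625 in.
A_we = 0.625 × 8.5 = 5.312 in².
F_nw = 0.6 F_EXX = 60 ksi.
R_n/Ω = (60 × 5.312) / 2.0 = 159.4 kip.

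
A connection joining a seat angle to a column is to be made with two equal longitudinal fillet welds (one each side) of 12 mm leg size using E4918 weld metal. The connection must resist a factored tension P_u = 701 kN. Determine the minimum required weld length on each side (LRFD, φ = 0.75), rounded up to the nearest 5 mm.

E49XX → F_EXX = 490 MPa.
Throat t_e = 0.707 × 12 = 8.484 mm.
φr_n = 0.75 × 0.6 × 490 × 8.484 × 10⁻³ = 1.871 kN/mm.
L_req = P_u / φr_n = 701 / 1.871 = 374.7 mm total.
Per side: 374.7 / 2 = 187.4 mm.
Round up → use L = 190 mm on each side.

L = 190 mm on each side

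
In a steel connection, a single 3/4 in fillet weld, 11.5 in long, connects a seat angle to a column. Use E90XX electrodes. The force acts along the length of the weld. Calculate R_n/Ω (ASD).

E90XX → F_EXX = 90 ksi.
Effective throat t_e = 0.707 × 0.75 = 0.5302 in.
Total length L = 11.5 in; A_we = 0.5302 × 11.5 = 6.098 in².
F_nw = 0.6 F_EXX = 0.6 × 90 = 54 ksi.
R_n = 54 × 6.098 = 329.3 kip; R_n/Ω = 329.3/2.0 = 164.6 kip.

R_n/Ω ≈ 165 kip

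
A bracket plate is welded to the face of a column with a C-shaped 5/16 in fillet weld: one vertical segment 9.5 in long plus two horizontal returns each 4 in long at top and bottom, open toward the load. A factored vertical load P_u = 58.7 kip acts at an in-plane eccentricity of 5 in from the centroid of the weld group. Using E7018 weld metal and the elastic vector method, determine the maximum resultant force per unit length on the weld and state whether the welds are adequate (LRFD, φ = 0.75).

f_max ≈ 8.26 kip/in; NOT adequate

E70XX → F_EXX = 70 ksi.
Total weld length L_w = 17.5 in. Treat welds as unit-width lines.
Centroid: x̄ = 2×4×2 / 17.5 = 0.9143 in from the vertical weld.
Polar moment about centroid: J = I_x + I_y = [9.5³/12 + 2×4×4.75²] + [9.5×0.9143² + 2(4³/12 + 4×1.086²)] = 280 in³.
Direct shear f_v = P/L_w = 58.7 / 17.5 = 3.354 kip/in (vertical).
Torsion M = P·e = 58.7 × 5 = 293.5 kip·in.
Critical point at (x, y) = (3.086, 4.75) from centroid. f_tx = M·y/J = 4.979 kip/in; f_ty = M·x/J = 3.235 kip/in.
Resultant f_max = √[f_tx² + (f_v + f_ty)²] = √[4.979² + (3.354 + 3.235)²] = 8.259 kip/in.
Capacity per unit length: φr_n = 0.75 × 0.6 × 70 × (0.707 × 0.3125) = 6.96 kip/in.
8.259 > 6.96 → NOT adequate.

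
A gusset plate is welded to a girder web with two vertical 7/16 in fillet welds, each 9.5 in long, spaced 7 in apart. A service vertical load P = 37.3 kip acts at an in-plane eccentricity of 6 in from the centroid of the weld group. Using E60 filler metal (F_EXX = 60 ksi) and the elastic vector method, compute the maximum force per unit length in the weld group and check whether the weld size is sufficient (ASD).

Total weld length L_w = 19 in. Treat welds as unit-width lines.
Polar moment about centroid: J = 2[d³/12 + d(b/2)²] = 2[9.5³/12 + 9.5×3.5²] = 375.6 in³.
Direct shear f_v = P/L_w = 37.3 / 19 = 1.963 kip/in (vertical).
Torsion M = P·e = 37.3 × 6 = 223.8 kip·in.
Critical point at (x, y) = (3.5, 4.75) from centroid. f_tx = M·y/J = 2.83 kip/in; f_ty = M·x/J = 2.085 kip/in.
Resultant f_max = √[f_tx² + (f_v + f_ty)²] = √[2.83² + (1.963 + 2.085)²] = 4.939 kip/in.
Capacity per unit length: r_n/Ω = (1/2.0) × 0.6 × 60 × (0.707 × 0.4375) = 5.568 kip/in.
4.939 ≤ 5.568 → adequate.

f_max ≈ 4.94 kip/in; adequate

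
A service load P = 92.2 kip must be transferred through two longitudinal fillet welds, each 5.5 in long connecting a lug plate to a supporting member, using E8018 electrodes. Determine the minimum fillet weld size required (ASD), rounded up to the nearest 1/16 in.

E80XX → F_EXX = 80 ksi.
Total weld length L = 11 in.
Required throat t_e = P × Ω / (0.6 F_EXX × L) = 92.2 × 2.0 / (0.6 × 80 × 11) = 0.3492 in.
Required leg w = t_e / 0.707 = 0.494 in → use 1/2 in.

w = 1/2 in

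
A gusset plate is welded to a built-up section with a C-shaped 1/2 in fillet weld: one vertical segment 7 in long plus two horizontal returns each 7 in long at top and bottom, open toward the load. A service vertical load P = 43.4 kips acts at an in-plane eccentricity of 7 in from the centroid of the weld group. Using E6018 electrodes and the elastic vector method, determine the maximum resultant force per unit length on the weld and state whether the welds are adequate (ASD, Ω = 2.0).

E60XX → F_EXX = 60 ksi.
Total weld length L_w = 21 in. Treat welds as unit-width lines.
Centroid: x̄ = 2×7×3.5 / 21 = 2.333 in from the vertical weld.
Polar moment about centroid: J = I_x + I_y = [7³/12 + 2×7×3.5²] + [7×2.333² + 2(7³/12 + 7×1.167²)] = 314.4 in³.
Direct shear f_v = P/L_w = 43.4 / 21 = 2.067 kip/in (vertical).
Torsion M = P·e = 43.4 × 7 = 303.8 kip·in.
Critical point at (x, y) = (4.667, 3.5) from centroid. f_tx = M·y/J = 3.382 kip/in; f_ty = M·x/J = 4.509 kip/in.
Resultant f_max = √[f_tx² + (f_v + f_ty)²] = √[3.382² + (2.067 + 4.509)²] = 7.394 kip/in.
Capacity per unit length: r_n/Ω = (1/2.0) × 0.6 × 60 × (0.707 × 0.5) = 6.363 kip/in.
7.394 > 6.363 → NOT adequate.

f_max ≈ 7.39 kip/in; NOT adequate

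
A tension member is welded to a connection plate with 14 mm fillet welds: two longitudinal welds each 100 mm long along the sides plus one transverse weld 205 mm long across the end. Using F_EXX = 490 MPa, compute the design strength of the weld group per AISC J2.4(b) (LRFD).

t_e = 0.707 × 14 = 9.898 mm.
R_nwl = 0.6 × 490 × 9.898 × 200 × 10⁻³ = 582 kN (longitudinal, 2 welds).
R_nwt = 0.6 × 490 × 9.898 × 205 × 10⁻³ = 596.6 kN (transverse, base value).
(i) R_nwl + R_nwt = 1179 kN; (ii) 0.85 R_nwl + 1.5 R_nwt = 1390 kN.
R_n = max = 1390 kN [governs: (ii)]; φR_n = 1042 kN.

φR_n ≈ 1040 kN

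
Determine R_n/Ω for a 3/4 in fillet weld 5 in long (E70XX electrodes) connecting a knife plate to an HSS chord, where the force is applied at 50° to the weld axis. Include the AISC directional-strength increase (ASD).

E70XX → F_EXX = 70 ksi.
t_e = 0.707 × 0.75 = 0.5302 in; A_we = 0.5302 × 5 = 2.651 in².
Directional factor: 1.0 + 0.5 sin^1.5(50°) = 1.335.
F_nw = 0.6 × 70 × 1.335 = 56.08 ksi.
R_n/Ω = (56.08 × 2.651) / 2.0 = 74.34 kips.

R_n/Ω ≈ 74.3 kips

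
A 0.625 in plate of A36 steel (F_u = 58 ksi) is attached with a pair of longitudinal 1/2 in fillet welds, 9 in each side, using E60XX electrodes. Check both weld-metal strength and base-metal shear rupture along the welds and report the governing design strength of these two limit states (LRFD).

E60XX → F_EXX = 60 ksi.
t_e = 0.707 × 0.5 = 0.3535 in; L = 18 in.
Weld metal: φR_n = 0.75 × 0.6 × 60 × 0.3535 × 18 = 171.8 kip.
Base metal (shear rupture): φR_n = 0.75 × 0.6 × 58 × 0.625 × 18 = 293.6 kip.
Governing: weld metal.

φR_n ≈ 172 kip (weld metal governs)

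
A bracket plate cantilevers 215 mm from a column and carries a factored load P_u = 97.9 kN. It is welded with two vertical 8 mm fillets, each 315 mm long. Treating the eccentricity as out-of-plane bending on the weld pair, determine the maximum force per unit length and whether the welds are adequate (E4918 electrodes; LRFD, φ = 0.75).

E49XX → F_EXX = 490 MPa.
L_w = 2 × 315 = 630 mm; section modulus (unit throat) S = 2 × L²/6 = 33080 mm².
Direct shear f_v = P/L_w = 97.9×10³/630 = 155.4 N/mm.
Moment M = P × e = 97.9×10³ × 215 = 21048000 N·mm; bending f_b = M/S = 636.4 N/mm.
f_max = √(f_v² + f_b²) = √(155.4² + 636.4²) = 655.1 N/mm.
φr_n = 0.75 × 0.6 × 490 × (0.707 × 8) = 1247 N/mm → adequate.

f_max ≈ 655 N/mm; adequate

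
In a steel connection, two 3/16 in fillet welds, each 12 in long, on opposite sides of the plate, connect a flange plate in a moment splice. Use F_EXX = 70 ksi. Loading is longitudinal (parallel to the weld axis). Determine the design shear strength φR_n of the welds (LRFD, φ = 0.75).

φR_n ≈ 100 kips

Effective throat t_e = 0.707 × 0.1875 = 0.1326 in.
Total length L = 24 in; A_we = 0.1326 × 24 = 3.181 in².
F_nw = 0.6 F_EXX = 0.6 × 70 = 42 ksi.
φR_n = 0.75 × 42 × 3.181 = 100.2 kips.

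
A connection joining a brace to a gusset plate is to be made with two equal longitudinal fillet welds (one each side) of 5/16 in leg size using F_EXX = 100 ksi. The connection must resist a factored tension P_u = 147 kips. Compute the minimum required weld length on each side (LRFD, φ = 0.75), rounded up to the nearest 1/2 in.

L = 7.5 in on each side

Throat t_e = 0.707 × 0.3125 = 0.2209 in.
φr_n = 0.75 × 0.6 × 100 × 0.2209 = 9.942 kips/in.
L_req = P_u / φr_n = 147 / 9.942 = 14.79 in total.
Per side: 14.79 / 2 = 7.393 in.
Round up → use L = 7.5 in on each side.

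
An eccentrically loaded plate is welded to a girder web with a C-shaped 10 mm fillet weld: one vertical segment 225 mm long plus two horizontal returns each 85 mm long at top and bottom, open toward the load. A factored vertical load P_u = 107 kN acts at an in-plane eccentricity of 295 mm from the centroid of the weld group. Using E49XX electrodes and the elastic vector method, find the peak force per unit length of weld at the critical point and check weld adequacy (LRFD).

f_max ≈ 1380 N/mm; adequate

E49XX → F_EXX = 490 MPa.
Total weld length L_w = 395 mm. Treat welds as unit-width lines.
Centroid: x̄ = 2×85×42.5 / 395 = 18.29 mm from the vertical weld.
Polar moment about centroid: J = I_x + I_y = [225³/12 + 2×85×112.5²] + [225×18.29² + 2(85³/12 + 85×24.21²)] = 3378000 mm³.
Direct shear f_v = P/L_w = 107×10³ / 395 = 270.9 N/mm (vertical).
Torsion M = P·e = 107×10³ × 295 = 31565000 N·mm.
Critical point at (x, y) = (66.71, 112.5) from centroid. f_tx = M·y/J = 1051 N/mm; f_ty = M·x/J = 623.3 N/mm.
Resultant f_max = √[f_tx² + (f_v + f_ty)²] = √[1051² + (270.9 + 623.3)²] = 1380 N/mm.
Capacity per unit length: φr_n = 0.75 × 0.6 × 490 × (0.707 × 10) = 1559 N/mm.
1380 ≤ 1559 → adequate.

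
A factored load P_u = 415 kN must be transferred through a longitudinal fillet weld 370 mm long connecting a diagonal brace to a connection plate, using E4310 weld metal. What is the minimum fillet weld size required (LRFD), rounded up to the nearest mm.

E43XX → F_EXX = 430 MPa.
Total weld length L = 370 mm.
Required throat t_e = P_u / (φ × 0.6 F_EXX × L) = 415 / (0.75 × 0.6 × 430 × 370 × 10⁻³) = 5.796 mm.
Required leg w = t_e / 0.707 = 8.199 mm → use 9 mm.

w = 9 mm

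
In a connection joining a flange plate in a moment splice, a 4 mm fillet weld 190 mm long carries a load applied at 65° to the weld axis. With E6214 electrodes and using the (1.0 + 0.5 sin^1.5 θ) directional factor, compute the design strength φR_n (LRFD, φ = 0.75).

E62XX → F_EXX = 620 MPa.
t_e = 0.707 × 4 = 2.828 mm; A_we = 2.828 × 190 = 537.3 mm².
Directional factor: 1.0 + 0.5 sin^1.5(65°) = 1.431.
F_nw = 0.6 × 620 × 1.431 = 532.5 MPa.
φR_n = 0.75 × 532.5 × 537.3 × 10⁻³ = 214.6 kN.

φR_n ≈ 215 kN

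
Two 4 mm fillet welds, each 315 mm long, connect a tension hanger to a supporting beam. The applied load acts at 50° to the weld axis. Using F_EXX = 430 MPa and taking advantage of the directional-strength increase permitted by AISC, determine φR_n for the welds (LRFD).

t_e = 0.707 × 4 = 2.828 mm; A_we = 2.828 × 630 = 1782 mm².
Directional factor: 1.0 + 0.5 sin^1.5(50°) = 1.335.
F_nw = 0.6 × 430 × 1.335 = 344.5 MPa.
φR_n = 0.75 × 344.5 × 1782 × 10⁻³ = 460.3 kN.

φR_n ≈ 460 kN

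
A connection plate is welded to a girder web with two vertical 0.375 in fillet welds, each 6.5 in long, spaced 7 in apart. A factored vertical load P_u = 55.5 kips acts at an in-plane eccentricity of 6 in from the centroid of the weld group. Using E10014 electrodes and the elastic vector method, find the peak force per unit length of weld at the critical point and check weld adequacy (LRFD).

f_max ≈ 11.3 kip/in; adequate

E100XX → F_EXX = 100 ksi.
Total weld length L_w = 13 in. Treat welds as unit-width lines.
Polar moment about centroid: J = 2[d³/12 + d(b/2)²] = 2[6.5³/12 + 6.5×3.5²] = 205 in³.
Direct shear f_v = P/L_w = 55.5 / 13 = 4.269 kip/in (vertical).
Torsion M = P·e = 55.5 × 6 = 333 kip·in.
Critical point at (x, y) = (3.5, 3.25) from centroid. f_tx = M·y/J = 5.279 kip/in; f_ty = M·x/J = 5.685 kip/in.
Resultant f_max = √[f_tx² + (f_v + f_ty)²] = √[5.279² + (4.269 + 5.685)²] = 11.27 kip/in.
Capacity per unit length: φr_n = 0.75 × 0.6 × 100 × (0.707 × 0.375) = 11.93 kip/in.
11.27 ≤ 11.93 → adequate.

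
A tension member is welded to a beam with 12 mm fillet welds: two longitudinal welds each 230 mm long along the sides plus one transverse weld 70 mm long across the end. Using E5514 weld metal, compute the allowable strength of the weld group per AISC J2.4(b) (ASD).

R_n/Ω ≈ 742 kN

E55XX → F_EXX = 550 MPa.
t_e = 0.707 × 12 = 8.484 mm.
R_nwl = 0.6 × 550 × 8.484 × 460 × 10⁻³ = 1288 kN (longitudinal, 2 welds).
R_nwt = 0.6 × 550 × 8.484 × 70 × 10⁻³ = 196 kN (transverse, base value).
(i) R_nwl + R_nwt = 1484 kN; (ii) 0.85 R_nwl + 1.5 R_nwt = 1389 kN.
R_n = max = 1484 kN [governs: (i)]; R_n/Ω = 741.9 kN.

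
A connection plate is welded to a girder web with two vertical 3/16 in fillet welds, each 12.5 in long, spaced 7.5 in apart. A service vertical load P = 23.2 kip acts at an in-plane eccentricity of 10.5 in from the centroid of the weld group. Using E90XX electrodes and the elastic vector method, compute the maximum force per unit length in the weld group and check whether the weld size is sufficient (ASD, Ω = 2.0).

f_max ≈ 3.2 kip/in; adequate

E90XX → F_EXX = 90 ksi.
Total weld length L_w = 25 in. Treat welds as unit-width lines.
Polar moment about centroid: J = 2[d³/12 + d(b/2)²] = 2[12.5³/12 + 12.5×3.75²] = 677.1 in³.
Direct shear f_v = P/L_w = 23.2 / 25 = 0.928 kip/in (vertical).
Torsion M = P·e = 23.2 × 10.5 = 243.6 kip·in.
Critical point at (x, y) = (3.75, 6.25) from centroid. f_tx = M·y/J = 2.249 kip/in; f_ty = M·x/J = 1.349 kip/in.
Resultant f_max = √[f_tx² + (f_v + f_ty)²] = √[2.249² + (0.928 + 1.349)²] = 3.2 kip/in.
Capacity per unit length: r_n/Ω = (1/2.0) × 0.6 × 90 × (0.707 × 0.1875) = 3.579 kip/in.
3.2 ≤ 3.579 → adequate.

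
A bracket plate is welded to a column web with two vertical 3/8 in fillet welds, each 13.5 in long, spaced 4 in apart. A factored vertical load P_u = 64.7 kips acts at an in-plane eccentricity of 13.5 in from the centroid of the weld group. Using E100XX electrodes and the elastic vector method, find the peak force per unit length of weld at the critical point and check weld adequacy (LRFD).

f_max ≈ 12.8 kip/in; NOT adequate

E100XX → F_EXX = 100 ksi.
Total weld length L_w = 27 in. Treat welds as unit-width lines.
Polar moment about centroid: J = 2[d³/12 + d(b/2)²] = 2[13.5³/12 + 13.5×2²] = 518.1 in³.
Direct shear f_v = P/L_w = 64.7 / 27 = 2.396 kip/in (vertical).
Torsion M = P·e = 64.7 × 13.5 = 873.45 kip·in.
Critical point at (x, y) = (2, 6.75) from centroid. f_tx = M·y/J = 11.38 kip/in; f_ty = M·x/J = 3.372 kip/in.
Resultant f_max = √[f_tx² + (f_v + f_ty)²] = √[11.38² + (2.396 + 3.372)²] = 12.76 kip/in.
Capacity per unit length: φr_n = 0.75 × 0.6 × 100 × (0.707 × 0.375) = 11.93 kip/in.
12.76 > 11.93 → NOT adequate.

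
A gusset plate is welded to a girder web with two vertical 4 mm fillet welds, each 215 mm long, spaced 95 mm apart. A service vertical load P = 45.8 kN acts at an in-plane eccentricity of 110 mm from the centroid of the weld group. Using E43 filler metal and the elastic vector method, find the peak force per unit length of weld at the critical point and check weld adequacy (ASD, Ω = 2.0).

f_max ≈ 286 N/mm; adequate

E43XX → F_EXX = 430 MPa.
Total weld length L_w = 430 mm. Treat welds as unit-width lines.
Polar moment about centroid: J = 2[d³/12 + d(b/2)²] = 2[215³/12 + 215×47.5²] = 2627000 mm³.
Direct shear f_v = P/L_w = 45.8×10³ / 430 = 106.5 N/mm (vertical).
Torsion M = P·e = 45.8×10³ × 110 = 5038000 N·mm.
Critical point at (x, y) = (47.5, 107.5) from centroid. f_tx = M·y/J = 206.2 N/mm; f_ty = M·x/J = 91.11 N/mm.
Resultant f_max = √[f_tx² + (f_v + f_ty)²] = √[206.2² + (106.5 + 91.11)²] = 285.6 N/mm.
Capacity per unit length: r_n/Ω = (1/2.0) × 0.6 × 430 × (0.707 × 4) = 364.8 N/mm.
285.6 ≤ 364.8 → adequate.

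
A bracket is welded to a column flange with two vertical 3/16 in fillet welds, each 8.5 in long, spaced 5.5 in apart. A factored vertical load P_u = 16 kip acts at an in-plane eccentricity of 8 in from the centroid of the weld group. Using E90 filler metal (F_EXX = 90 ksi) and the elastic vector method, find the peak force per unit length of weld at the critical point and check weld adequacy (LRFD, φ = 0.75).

Total weld length L_w = 17 in. Treat welds as unit-width lines.
Polar moment about centroid: J = 2[d³/12 + d(b/2)²] = 2[8.5³/12 + 8.5×2.75²] = 230.9 in³.
Direct shear f_v = P/L_w = 16 / 17 = 0.9412 kip/in (vertical).
Torsion M = P·e = 16 × 8 = 128 kip·in.
Critical point at (x, y) = (2.75, 4.25) from centroid. f_tx = M·y/J = 2.356 kip/in; f_ty = M·x/J = 1.524 kip/in.
Resultant f_max = √[f_tx² + (f_v + f_ty)²] = √[2.356² + (0.9412 + 1.524)²] = 3.41 kip/in.
Capacity per unit length: φr_n = 0.75 × 0.6 × 90 × (0.707 × 0.1875) = 5.369 kip/in.
3.41 ≤ 5.369 → adequate.

f_max ≈ 3.41 kip/in; adequate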